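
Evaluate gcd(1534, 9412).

26

gcd(9412, 1534):
  9412 = 6·1534 + 208
  1534 = 7·208 + 78
  208 = 2·78 + 52
  78 = 1·52 + 26
  52 = 2·26
so gcd(9412, 1534) = 26.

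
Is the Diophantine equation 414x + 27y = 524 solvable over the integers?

gcd(414, 27) = 9  (414 = 15·27 + 9, 27 = 3·9).
9 does not divide 524 (remainder 2), so no integer solutions.

no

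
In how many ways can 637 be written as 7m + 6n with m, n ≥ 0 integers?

gcd(7, 6):
  7 = 1×6 + 1
  6 = 6×1
so gcd(7, 6) = 1.
Back-substitute for Bézout coefficients:
  1 = 7 - 1×6
  ... = 7×(1) + 6×(-1)
Scale by 637: one solution is (637, -637). Reduce m mod 6: (1, 105).
General: m = 1 + 6t, n = 105 - 7t.
m ≥ 0 ⇒ t ≥ 0; n ≥ 0 ⇒ t ≤ 15. So t ∈ [0, 15]: 16 solutions.

16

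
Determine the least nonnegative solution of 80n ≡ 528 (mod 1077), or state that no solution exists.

222

gcd(1077, 80):
  1077 = 13*80 + 37
  80 = 2*37 + 6
  37 = 6*6 + 1
  6 = 6*1
so gcd(1077, 80) = 1.
1 divides 528, so solutions exist.
Back-substitute for Bézout coefficients:
  1 = 37 - 6*6
  ... = 80*(-175) + 1077*(13)
So 80*(-175) ≡ 1 (mod 1077); multiply by 528: n ≡ -92400 (mod 1077).
Smallest nonnegative: n = -92400 mod 1077 = 222.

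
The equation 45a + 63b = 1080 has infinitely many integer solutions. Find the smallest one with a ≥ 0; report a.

gcd(63, 45) = 9.
9 divides 1080, so solutions exist.
By Bézout, 45×(3) + 63×(-2) = 9.
Scale by 1080/9 = 120: (a₀, b₀) = (360, -240).
General solution: a = 360 + 7t, b = -240 - 5t for integer t.
a ≥ 0: smallest is 360 mod 7 = 3 (at t = -51), with b = 15.

3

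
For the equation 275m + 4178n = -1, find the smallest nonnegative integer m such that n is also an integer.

gcd(4178, 275) = 1  (4178 = 15*275 + 53, 275 = 5*53 + 10, 53 = 5*10 + 3, 10 = 3*3 + 1, 3 = 3*1).
1 divides -1, so solutions exist.
Back-substituting, 275*(1261) + 4178*(-83) = 1.
Scale by -1/1 = -1: (m₀, n₀) = (-1261, 83).
General solution: m = -1261 + 4178t, n = 83 - 275t for integer t.
m ≥ 0: smallest is -1261 mod 4178 = 2917 (at t = 1), with n = -192.

2917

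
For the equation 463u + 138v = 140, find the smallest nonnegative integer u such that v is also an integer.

62

gcd(463, 138):
  463 = 3·138 + 49
  138 = 2·49 + 40
  49 = 1·40 + 9
  40 = 4·9 + 4
  9 = 2·4 + 1
  4 = 4·1
so gcd(463, 138) = 1.
1 divides 140, so solutions exist.
Back-substitute for Bézout coefficients:
  1 = 9 - 2·4
  ... = 463·(31) + 138·(-104)
Scale by 140/1 = 140: (u₀, v₀) = (4340, -14560).
General solution: u = 4340 + 138t, v = -14560 - 463t for integer t.
u ≥ 0: smallest is 4340 mod 138 = 62 (at t = -31), with v = -207.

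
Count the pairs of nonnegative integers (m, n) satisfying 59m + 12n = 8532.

gcd(59, 12) = 1  (59 = 4*12 + 11, 12 = 1*11 + 1, 11 = 11*1).
Back-substituting, 59*(-1) + 12*(5) = 1.
Scale by 8532: one solution is (-8532, 42660). Reduce m mod 12: (0, 711).
General: m = 0 + 12t, n = 711 - 59t.
m ≥ 0 ⇒ t ≥ 0; n ≥ 0 ⇒ t ≤ 12. So t ∈ [0, 12]: 13 solutions.

13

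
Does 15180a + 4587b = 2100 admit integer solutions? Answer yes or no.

no

gcd(15180, 4587):
  15180 = 3×4587 + 1419
  4587 = 3×1419 + 330
  1419 = 4×330 + 99
  330 = 3×99 + 33
  99 = 3×33
so gcd(15180, 4587) = 33.
33 does not divide 2100 (remainder 21), so no integer solutions.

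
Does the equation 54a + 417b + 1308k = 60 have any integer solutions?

gcd(417, 54) = 3  (417 = 7*54 + 39, 54 = 1*39 + 15, 39 = 2*15 + 9, 15 = 1*9 + 6, 9 = 1*6 + 3, 6 = 2*3).
gcd(3, 1308) = 3.
3 divides 60, so integer solutions exist.

yes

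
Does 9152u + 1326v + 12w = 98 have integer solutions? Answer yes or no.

gcd(9152, 1326) = 26  (9152 = 6×1326 + 1196, 1326 = 1×1196 + 130, 1196 = 9×130 + 26, 130 = 5×26).
gcd(26, 12) = 2.
2 divides 98, so integer solutions exist.

yes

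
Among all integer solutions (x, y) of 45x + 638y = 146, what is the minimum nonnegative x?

gcd(638, 45):
  638 = 14·45 + 8
  45 = 5·8 + 5
  8 = 1·5 + 3
  5 = 1·3 + 2
  3 = 1·2 + 1
  2 = 2·1
so gcd(638, 45) = 1.
1 divides 146, so solutions exist.
Back-substitute for Bézout coefficients:
  1 = 3 - 1·2
  ... = 45·(-241) + 638·(17)
Scale by 146/1 = 146: (x₀, y₀) = (-35186, 2482).
General solution: x = -35186 + 638t, y = 2482 - 45t for integer t.
x ≥ 0: smallest is -35186 mod 638 = 542 (at t = 56), with y = -38.

542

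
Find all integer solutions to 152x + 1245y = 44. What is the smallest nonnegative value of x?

gcd(1245, 152):
  1245 = 8·152 + 29
  152 = 5·29 + 7
  29 = 4·7 + 1
  7 = 7·1
so gcd(1245, 152) = 1.
1 divides 44, so solutions exist.
Back-substitute for Bézout coefficients:
  1 = 29 - 4·7
  ... = 152·(-172) + 1245·(21)
Scale by 44/1 = 44: (x₀, y₀) = (-7568, 924).
General solution: x = -7568 + 1245t, y = 924 - 152t for integer t.
x ≥ 0: smallest is -7568 mod 1245 = 1147 (at t = 7), with y = -140.

1147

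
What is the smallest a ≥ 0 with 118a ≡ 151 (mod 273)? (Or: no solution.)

gcd(273, 118):
  273 = 2×118 + 37
  118 = 3×37 + 7
  37 = 5×7 + 2
  7 = 3×2 + 1
  2 = 2×1
so gcd(273, 118) = 1.
1 divides 151, so solutions exist.
Back-substitute for Bézout coefficients:
  1 = 7 - 3×2
  ... = 118×(118) + 273×(-51)
So 118×(118) ≡ 1 (mod 273); multiply by 151: a ≡ 17818 (mod 273).
Smallest nonnegative: a = 17818 mod 273 = 73.

73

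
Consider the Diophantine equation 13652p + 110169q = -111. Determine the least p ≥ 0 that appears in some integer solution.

73524

gcd(110169, 13652) = 1  (110169 = 8·13652 + 953, 13652 = 14·953 + 310, 953 = 3·310 + 23, 310 = 13·23 + 11, 23 = 2·11 + 1, 11 = 11·1).
1 divides -111, so solutions exist.
Back-substituting, 13652·(-9595) + 110169·(1189) = 1.
Scale by -111/1 = -111: (p₀, q₀) = (1065045, -131979).
General solution: p = 1065045 + 110169t, q = -131979 - 13652t for integer t.
p ≥ 0: smallest is 1065045 mod 110169 = 73524 (at t = -9), with q = -9111.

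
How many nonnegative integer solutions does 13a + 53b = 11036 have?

16

gcd(53, 13):
  53 = 4*13 + 1
  13 = 13*1
so gcd(53, 13) = 1.
Back-substitute for Bézout coefficients:
  1 = 53 - 4*13
  ... = 13*(-4) + 53*(1)
Scale by 11036: one solution is (-44144, 11036). Reduce a mod 53: (5, 207).
General: a = 5 + 53t, b = 207 - 13t.
a ≥ 0 ⇒ t ≥ 0; b ≥ 0 ⇒ t ≤ 15. So t ∈ [0, 15]: 16 solutions.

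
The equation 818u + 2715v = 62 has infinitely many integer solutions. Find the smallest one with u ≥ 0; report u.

1414

gcd(2715, 818) = 1  (2715 = 3*818 + 261, 818 = 3*261 + 35, 261 = 7*35 + 16, 35 = 2*16 + 3, 16 = 5*3 + 1, 3 = 3*1).
1 divides 62, so solutions exist.
Back-substituting, 818*(-853) + 2715*(257) = 1.
Scale by 62/1 = 62: (u₀, v₀) = (-52886, 15934).
General solution: u = -52886 + 2715t, v = 15934 - 818t for integer t.
u ≥ 0: smallest is -52886 mod 2715 = 1414 (at t = 20), with v = -426.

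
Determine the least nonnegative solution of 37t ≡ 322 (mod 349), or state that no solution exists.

gcd(349, 37):
  349 = 9×37 + 16
  37 = 2×16 + 5
  16 = 3×5 + 1
  5 = 5×1
so gcd(349, 37) = 1.
1 divides 322, so solutions exist.
Back-substitute for Bézout coefficients:
  1 = 16 - 3×5
  ... = 37×(-66) + 349×(7)
So 37×(-66) ≡ 1 (mod 349); multiply by 322: t ≡ -21252 (mod 349).
Smallest nonnegative: t = -21252 mod 349 = 37.

37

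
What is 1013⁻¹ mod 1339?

727

gcd(1339, 1013):
  1339 = 1×1013 + 326
  1013 = 3×326 + 35
  326 = 9×35 + 11
  35 = 3×11 + 2
  11 = 5×2 + 1
  2 = 2×1
so gcd(1339, 1013) = 1.
Back-substitute for Bézout coefficients:
  1 = 11 - 5×2
  ... = 1013×(-612) + 1339×(463)
So 1013×-612 ≡ 1 (mod 1339), and -612 mod 1339 = 727.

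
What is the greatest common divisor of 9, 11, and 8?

gcd(11, 9) = 1  (11 = 1*9 + 2, 9 = 4*2 + 1, 2 = 2*1).
gcd(1, 8) = 1.

1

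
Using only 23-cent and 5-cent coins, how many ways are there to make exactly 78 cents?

1

Need nonnegative integers with 23j + 5k = 78.
gcd(23, 5) = 1, and 23·(2) + 5·(-9) = 1.
So (j₀, k₀) = (156, -702); general j = 156 + 5t, k = -702 - 23t.
j ≥ 0 ⇒ t ≥ -31; k ≥ 0 ⇒ t ≤ -31. That's 1 value of t.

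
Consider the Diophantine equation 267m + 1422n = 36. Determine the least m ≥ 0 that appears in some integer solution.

gcd(1422, 267) = 3  (1422 = 5×267 + 87, 267 = 3×87 + 6, 87 = 14×6 + 3, 6 = 2×3).
3 divides 36, so solutions exist.
Back-substituting, 267×(-229) + 1422×(43) = 3.
Scale by 36/3 = 12: (m₀, n₀) = (-2748, 516).
General solution: m = -2748 + 474t, n = 516 - 89t for integer t.
m ≥ 0: smallest is -2748 mod 474 = 96 (at t = 6), with n = -18.

96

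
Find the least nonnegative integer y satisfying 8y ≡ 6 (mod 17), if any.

5

gcd(17, 8):
  17 = 2*8 + 1
  8 = 8*1
so gcd(17, 8) = 1.
1 divides 6, so solutions exist.
Back-substitute for Bézout coefficients:
  1 = 17 - 2*8
  ... = 8*(-2) + 17*(1)
So 8*(-2) ≡ 1 (mod 17); multiply by 6: y ≡ -12 (mod 17).
Smallest nonnegative: y = -12 mod 17 = 5.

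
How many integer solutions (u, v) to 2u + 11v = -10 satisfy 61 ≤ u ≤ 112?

5

gcd(11, 2) = 1.
By Bézout, 2·(-5) + 11·(1) = 1.
Particular solution: (6, -2).
General solution: u = 6 + 11t, v = -2 - 2t for integer t.
61 ≤ 6 + 11t ≤ 112 gives t ∈ [5, 9], which is 5 values.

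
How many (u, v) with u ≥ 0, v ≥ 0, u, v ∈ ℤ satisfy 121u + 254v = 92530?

3

gcd(254, 121):
  254 = 2·121 + 12
  121 = 10·12 + 1
  12 = 12·1
so gcd(254, 121) = 1.
Back-substitute for Bézout coefficients:
  1 = 121 - 10·12
  ... = 121·(21) + 254·(-10)
Scale by 92530: one solution is (1943130, -925300). Reduce u mod 254: (30, 350).
General: u = 30 + 254t, v = 350 - 121t.
u ≥ 0 ⇒ t ≥ 0; v ≥ 0 ⇒ t ≤ 2. So t ∈ [0, 2]: 3 solutions.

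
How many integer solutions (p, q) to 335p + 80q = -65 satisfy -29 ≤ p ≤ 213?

15

gcd(335, 80):
  335 = 4·80 + 15
  80 = 5·15 + 5
  15 = 3·5
so gcd(335, 80) = 5.
Back-substitute for Bézout coefficients:
  5 = 80 - 5·15
  ... = 335·(-5) + 80·(21)
Scale by -13: particular solution (65, -273); reduce p mod 16: (1, -5).
General solution: p = 1 + 16t, q = -5 - 67t for integer t.
-29 ≤ 1 + 16t ≤ 213 gives t ∈ [-1, 13], which is 15 values.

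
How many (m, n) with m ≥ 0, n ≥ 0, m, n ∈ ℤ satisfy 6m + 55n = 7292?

gcd(55, 6) = 1  (55 = 9*6 + 1, 6 = 6*1).
Back-substituting, 6*(-9) + 55*(1) = 1.
Scale by 7292: one solution is (-65628, 7292). Reduce m mod 55: (42, 128).
General: m = 42 + 55t, n = 128 - 6t.
m ≥ 0 ⇒ t ≥ 0; n ≥ 0 ⇒ t ≤ 21. So t ∈ [0, 21]: 22 solutions.

22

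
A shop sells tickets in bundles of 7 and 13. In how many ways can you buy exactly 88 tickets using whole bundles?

Need nonnegative integers with 7j + 13k = 88.
gcd(7, 13) = 1, and 7·(2) + 13·(-1) = 1.
So (j₀, k₀) = (176, -88); general j = 176 + 13t, k = -88 - 7t.
j ≥ 0 ⇒ t ≥ -13; k ≥ 0 ⇒ t ≤ -13. That's 1 value of t.

1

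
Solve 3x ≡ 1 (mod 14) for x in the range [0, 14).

5

gcd(14, 3) = 1.
By Bézout, 3*(5) + 14*(-1) = 1.
So 3*5 ≡ 1 (mod 14), and 5 mod 14 = 5.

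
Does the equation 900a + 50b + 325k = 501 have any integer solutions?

no

gcd(900, 50) = 50  (900 = 18*50).
gcd(50, 325) = 25.
25 does not divide 501 (remainder 1), so no integer solutions.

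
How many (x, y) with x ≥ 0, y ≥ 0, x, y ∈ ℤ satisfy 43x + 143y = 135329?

22

gcd(143, 43) = 1  (143 = 3×43 + 14, 43 = 3×14 + 1, 14 = 14×1).
Back-substituting, 43×(10) + 143×(-3) = 1.
Scale by 135329: one solution is (1353290, -405987). Reduce x mod 143: (81, 922).
General: x = 81 + 143t, y = 922 - 43t.
x ≥ 0 ⇒ t ≥ 0; y ≥ 0 ⇒ t ≤ 21. So t ∈ [0, 21]: 22 solutions.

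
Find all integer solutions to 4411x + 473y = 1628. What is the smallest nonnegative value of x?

gcd(4411, 473):
  4411 = 9×473 + 154
  473 = 3×154 + 11
  154 = 14×11
so gcd(4411, 473) = 11.
11 divides 1628, so solutions exist.
Back-substitute for Bézout coefficients:
  11 = 473 - 3×154
  ... = 4411×(-3) + 473×(28)
Scale by 1628/11 = 148: (x₀, y₀) = (-444, 4144).
General solution: x = -444 + 43t, y = 4144 - 401t for integer t.
x ≥ 0: smallest is -444 mod 43 = 29 (at t = 11), with y = -267.

29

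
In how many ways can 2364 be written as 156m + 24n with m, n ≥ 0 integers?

gcd(156, 24) = 12  (156 = 6·24 + 12, 24 = 2·12).
Back-substituting, 156·(1) + 24·(-6) = 12.
Scale by 197: one solution is (197, -1182). Reduce m mod 2: (1, 92).
General: m = 1 + 2t, n = 92 - 13t.
m ≥ 0 ⇒ t ≥ 0; n ≥ 0 ⇒ t ≤ 7. So t ∈ [0, 7]: 8 solutions.

8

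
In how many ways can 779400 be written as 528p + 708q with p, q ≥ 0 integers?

gcd(708, 528):
  708 = 1*528 + 180
  528 = 2*180 + 168
  180 = 1*168 + 12
  168 = 14*12
so gcd(708, 528) = 12.
Back-substitute for Bézout coefficients:
  12 = 180 - 1*168
  ... = 528*(-4) + 708*(3)
Scale by 64950: one solution is (-259800, 194850). Reduce p mod 59: (36, 1074).
General: p = 36 + 59t, q = 1074 - 44t.
p ≥ 0 ⇒ t ≥ 0; q ≥ 0 ⇒ t ≤ 24. So t ∈ [0, 24]: 25 solutions.

25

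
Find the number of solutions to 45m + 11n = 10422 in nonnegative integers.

gcd(45, 11) = 1.
By Bézout, 45*(1) + 11*(-4) = 1.
One solution: (5, 927).
General: m = 5 + 11t, n = 927 - 45t.
m ≥ 0 ⇒ t ≥ 0; n ≥ 0 ⇒ t ≤ 20. So t ∈ [0, 20]: 21 solutions.

21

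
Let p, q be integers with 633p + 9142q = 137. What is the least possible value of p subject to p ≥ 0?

gcd(9142, 633) = 1.
1 divides 137, so solutions exist.
By Bézout, 633·(-751) + 9142·(52) = 1.
Scale by 137/1 = 137: (p₀, q₀) = (-102887, 7124).
General solution: p = -102887 + 9142t, q = 7124 - 633t for integer t.
p ≥ 0: smallest is -102887 mod 9142 = 6817 (at t = 12), with q = -472.

6817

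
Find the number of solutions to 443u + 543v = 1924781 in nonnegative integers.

8

gcd(543, 443) = 1  (543 = 1*443 + 100, 443 = 4*100 + 43, 100 = 2*43 + 14, 43 = 3*14 + 1, 14 = 14*1).
Back-substituting, 443*(38) + 543*(-31) = 1.
Scale by 1924781: one solution is (73141678, -59668211). Reduce u mod 543: (121, 3446).
General: u = 121 + 543t, v = 3446 - 443t.
u ≥ 0 ⇒ t ≥ 0; v ≥ 0 ⇒ t ≤ 7. So t ∈ [0, 7]: 8 solutions.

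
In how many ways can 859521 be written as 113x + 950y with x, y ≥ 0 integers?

gcd(950, 113) = 1.
By Bézout, 113·(227) + 950·(-27) = 1.
One solution: (267, 873).
General: x = 267 + 950t, y = 873 - 113t.
x ≥ 0 ⇒ t ≥ 0; y ≥ 0 ⇒ t ≤ 7. So t ∈ [0, 7]: 8 solutions.

8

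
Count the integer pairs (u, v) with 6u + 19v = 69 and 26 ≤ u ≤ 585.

29

gcd(19, 6):
  19 = 3*6 + 1
  6 = 6*1
so gcd(19, 6) = 1.
Back-substitute for Bézout coefficients:
  1 = 19 - 3*6
  ... = 6*(-3) + 19*(1)
Scale by 69: particular solution (-207, 69); reduce u mod 19: (2, 3).
General solution: u = 2 + 19t, v = 3 - 6t for integer t.
26 ≤ 2 + 19t ≤ 585 gives t ∈ [2, 30], which is 29 values.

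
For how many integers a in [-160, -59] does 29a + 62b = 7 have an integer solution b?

2

gcd(62, 29) = 1.
By Bézout, 29·(15) + 62·(-7) = 1.
Particular solution: (43, -20).
General solution: a = 43 + 62t, b = -20 - 29t for integer t.
-160 ≤ 43 + 62t ≤ -59 gives t ∈ [-3, -2], which is 2 values.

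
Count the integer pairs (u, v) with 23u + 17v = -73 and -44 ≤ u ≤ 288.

gcd(23, 17):
  23 = 1*17 + 6
  17 = 2*6 + 5
  6 = 1*5 + 1
  5 = 5*1
so gcd(23, 17) = 1.
Back-substitute for Bézout coefficients:
  1 = 6 - 1*5
  ... = 23*(3) + 17*(-4)
Scale by -73: particular solution (-219, 292); reduce u mod 17: (2, -7).
General solution: u = 2 + 17t, v = -7 - 23t for integer t.
-44 ≤ 2 + 17t ≤ 288 gives t ∈ [-2, 16], which is 19 values.

19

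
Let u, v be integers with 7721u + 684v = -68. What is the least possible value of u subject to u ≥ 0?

gcd(7721, 684):
  7721 = 11·684 + 197
  684 = 3·197 + 93
  197 = 2·93 + 11
  93 = 8·11 + 5
  11 = 2·5 + 1
  5 = 5·1
so gcd(7721, 684) = 1.
1 divides -68, so solutions exist.
Back-substitute for Bézout coefficients:
  1 = 11 - 2·5
  ... = 7721·(125) + 684·(-1411)
Scale by -68/1 = -68: (u₀, v₀) = (-8500, 95948).
General solution: u = -8500 + 684t, v = 95948 - 7721t for integer t.
u ≥ 0: smallest is -8500 mod 684 = 392 (at t = 13), with v = -4425.

392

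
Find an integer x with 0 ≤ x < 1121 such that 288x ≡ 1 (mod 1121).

868

gcd(1121, 288) = 1.
By Bézout, 288·(-253) + 1121·(65) = 1.
So 288·-253 ≡ 1 (mod 1121), and -253 mod 1121 = 868.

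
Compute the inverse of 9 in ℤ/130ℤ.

29

gcd(130, 9) = 1.
By Bézout, 9*(29) + 130*(-2) = 1.
So 9*29 ≡ 1 (mod 130), and 29 mod 130 = 29.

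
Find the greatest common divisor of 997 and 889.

1

gcd(997, 889):
  997 = 1*889 + 108
  889 = 8*108 + 25
  108 = 4*25 + 8
  25 = 3*8 + 1
  8 = 8*1
so gcd(997, 889) = 1.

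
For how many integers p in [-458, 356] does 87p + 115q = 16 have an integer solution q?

7

gcd(115, 87):
  115 = 1×87 + 28
  87 = 3×28 + 3
  28 = 9×3 + 1
  3 = 3×1
so gcd(115, 87) = 1.
Back-substitute for Bézout coefficients:
  1 = 28 - 9×3
  ... = 87×(-37) + 115×(28)
Scale by 16: particular solution (-592, 448); reduce p mod 115: (98, -74).
General solution: p = 98 + 115t, q = -74 - 87t for integer t.
-458 ≤ 98 + 115t ≤ 356 gives t ∈ [-4, 2], which is 7 values.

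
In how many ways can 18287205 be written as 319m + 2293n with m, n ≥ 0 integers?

25

gcd(2293, 319) = 1  (2293 = 7×319 + 60, 319 = 5×60 + 19, 60 = 3×19 + 3, 19 = 6×3 + 1, 3 = 3×1).
Back-substituting, 319×(726) + 2293×(-101) = 1.
Scale by 18287205: one solution is (13276510830, -1847007705). Reduce m mod 2293: (1849, 7718).
General: m = 1849 + 2293t, n = 7718 - 319t.
m ≥ 0 ⇒ t ≥ 0; n ≥ 0 ⇒ t ≤ 24. So t ∈ [0, 24]: 25 solutions.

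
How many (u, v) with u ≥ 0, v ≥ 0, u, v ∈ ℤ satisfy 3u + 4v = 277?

23

gcd(4, 3) = 1.
By Bézout, 3*(-1) + 4*(1) = 1.
One solution: (3, 67).
General: u = 3 + 4t, v = 67 - 3t.
u ≥ 0 ⇒ t ≥ 0; v ≥ 0 ⇒ t ≤ 22. So t ∈ [0, 22]: 23 solutions.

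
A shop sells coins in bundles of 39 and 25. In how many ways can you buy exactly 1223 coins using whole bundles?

1

Need nonnegative integers with 39j + 25k = 1223.
gcd(39, 25) = 1, and 39·(9) + 25·(-14) = 1.
So (j₀, k₀) = (11007, -17122); general j = 11007 + 25t, k = -17122 - 39t.
j ≥ 0 ⇒ t ≥ -440; k ≥ 0 ⇒ t ≤ -440. That's 1 value of t.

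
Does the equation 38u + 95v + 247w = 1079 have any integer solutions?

no

gcd(95, 38) = 19.
gcd(19, 247) = 19.
19 does not divide 1079 (remainder 15), so no integer solutions.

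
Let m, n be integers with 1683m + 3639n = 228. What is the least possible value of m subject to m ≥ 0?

1198

gcd(3639, 1683):
  3639 = 2*1683 + 273
  1683 = 6*273 + 45
  273 = 6*45 + 3
  45 = 15*3
so gcd(3639, 1683) = 3.
3 divides 228, so solutions exist.
Back-substitute for Bézout coefficients:
  3 = 273 - 6*45
  ... = 1683*(-80) + 3639*(37)
Scale by 228/3 = 76: (m₀, n₀) = (-6080, 2812).
General solution: m = -6080 + 1213t, n = 2812 - 561t for integer t.
m ≥ 0: smallest is -6080 mod 1213 = 1198 (at t = 6), with n = -554.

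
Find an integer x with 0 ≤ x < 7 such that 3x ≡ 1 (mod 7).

5

gcd(7, 3) = 1  (7 = 2*3 + 1, 3 = 3*1).
Back-substituting, 3*(-2) + 7*(1) = 1.
So 3*-2 ≡ 1 (mod 7), and -2 mod 7 = 5.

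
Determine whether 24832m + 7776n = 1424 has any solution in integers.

gcd(24832, 7776) = 32  (24832 = 3×7776 + 1504, 7776 = 5×1504 + 256, 1504 = 5×256 + 224, 256 = 1×224 + 32, 224 = 7×32).
32 does not divide 1424 (remainder 16), so no integer solutions.

no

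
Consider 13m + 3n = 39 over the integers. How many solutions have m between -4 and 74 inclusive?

gcd(13, 3):
  13 = 4×3 + 1
  3 = 3×1
so gcd(13, 3) = 1.
Back-substitute for Bézout coefficients:
  1 = 13 - 4×3
  ... = 13×(1) + 3×(-4)
Scale by 39: particular solution (39, -156); reduce m mod 3: (0, 13).
General solution: m = 0 + 3t, n = 13 - 13t for integer t.
-4 ≤ 0 + 3t ≤ 74 gives t ∈ [-1, 24], which is 26 values.

26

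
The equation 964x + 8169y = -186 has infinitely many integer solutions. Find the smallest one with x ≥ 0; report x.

gcd(8169, 964) = 1.
1 divides -186, so solutions exist.
By Bézout, 964·(1144) + 8169·(-135) = 1.
Scale by -186/1 = -186: (x₀, y₀) = (-212784, 25110).
General solution: x = -212784 + 8169t, y = 25110 - 964t for integer t.
x ≥ 0: smallest is -212784 mod 8169 = 7779 (at t = 27), with y = -918.

7779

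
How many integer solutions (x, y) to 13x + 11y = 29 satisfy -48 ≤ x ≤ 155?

gcd(13, 11) = 1  (13 = 1·11 + 2, 11 = 5·2 + 1, 2 = 2·1).
Back-substituting, 13·(-5) + 11·(6) = 1.
Scale by 29: particular solution (-145, 174); reduce x mod 11: (9, -8).
General solution: x = 9 + 11t, y = -8 - 13t for integer t.
-48 ≤ 9 + 11t ≤ 155 gives t ∈ [-5, 13], which is 19 values.

19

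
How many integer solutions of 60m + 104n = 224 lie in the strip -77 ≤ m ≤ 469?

21

gcd(104, 60) = 4  (104 = 1×60 + 44, 60 = 1×44 + 16, 44 = 2×16 + 12, 16 = 1×12 + 4, 12 = 3×4).
Back-substituting, 60×(7) + 104×(-4) = 4.
Scale by 56: particular solution (392, -224); reduce m mod 26: (2, 1).
General solution: m = 2 + 26t, n = 1 - 15t for integer t.
-77 ≤ 2 + 26t ≤ 469 gives t ∈ [-3, 17], which is 21 values.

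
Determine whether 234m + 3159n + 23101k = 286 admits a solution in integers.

yes

gcd(3159, 234):
  3159 = 13*234 + 117
  234 = 2*117
so gcd(3159, 234) = 117.
gcd(117, 23101) = 13.
13 divides 286, so integer solutions exist.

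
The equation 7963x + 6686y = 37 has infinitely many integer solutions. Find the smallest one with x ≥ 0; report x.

gcd(7963, 6686) = 1.
1 divides 37, so solutions exist.
By Bézout, 7963·(733) + 6686·(-873) = 1.
Scale by 37/1 = 37: (x₀, y₀) = (27121, -32301).
General solution: x = 27121 + 6686t, y = -32301 - 7963t for integer t.
x ≥ 0: smallest is 27121 mod 6686 = 377 (at t = -4), with y = -449.

377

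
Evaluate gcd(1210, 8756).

gcd(8756, 1210):
  8756 = 7*1210 + 286
  1210 = 4*286 + 66
  286 = 4*66 + 22
  66 = 3*22
so gcd(8756, 1210) = 22.

22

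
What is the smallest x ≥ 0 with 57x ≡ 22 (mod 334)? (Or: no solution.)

100

gcd(334, 57):
  334 = 5×57 + 49
  57 = 1×49 + 8
  49 = 6×8 + 1
  8 = 8×1
so gcd(334, 57) = 1.
1 divides 22, so solutions exist.
Back-substitute for Bézout coefficients:
  1 = 49 - 6×8
  ... = 57×(-41) + 334×(7)
So 57×(-41) ≡ 1 (mod 334); multiply by 22: x ≡ -902 (mod 334).
Smallest nonnegative: x = -902 mod 334 = 100.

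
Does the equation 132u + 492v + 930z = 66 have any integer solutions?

gcd(492, 132) = 12  (492 = 3·132 + 96, 132 = 1·96 + 36, 96 = 2·36 + 24, 36 = 1·24 + 12, 24 = 2·12).
gcd(12, 930) = 6.
6 divides 66, so integer solutions exist.

yes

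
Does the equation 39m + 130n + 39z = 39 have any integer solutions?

yes

gcd(130, 39) = 13  (130 = 3·39 + 13, 39 = 3·13).
gcd(13, 39) = 13.
13 divides 39, so integer solutions exist.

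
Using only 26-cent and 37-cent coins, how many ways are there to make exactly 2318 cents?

2

Need nonnegative integers with 26j + 37k = 2318.
gcd(26, 37) = 1, and 26·(10) + 37·(-7) = 1.
So (j₀, k₀) = (23180, -16226); general j = 23180 + 37t, k = -16226 - 26t.
j ≥ 0 ⇒ t ≥ -626; k ≥ 0 ⇒ t ≤ -625. That's 2 values of t.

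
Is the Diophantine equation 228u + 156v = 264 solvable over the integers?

gcd(228, 156) = 12.
12 divides 264, so integer solutions exist.

yes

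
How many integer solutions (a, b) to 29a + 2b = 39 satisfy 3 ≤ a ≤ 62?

30

gcd(29, 2) = 1.
By Bézout, 29·(1) + 2·(-14) = 1.
Particular solution: (1, 5).
General solution: a = 1 + 2t, b = 5 - 29t for integer t.
3 ≤ 1 + 2t ≤ 62 gives t ∈ [1, 30], which is 30 values.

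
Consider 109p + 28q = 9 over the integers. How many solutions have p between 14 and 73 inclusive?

2

gcd(109, 28):
  109 = 3*28 + 25
  28 = 1*25 + 3
  25 = 8*3 + 1
  3 = 3*1
so gcd(109, 28) = 1.
Back-substitute for Bézout coefficients:
  1 = 25 - 8*3
  ... = 109*(9) + 28*(-35)
Scale by 9: particular solution (81, -315); reduce p mod 28: (25, -97).
General solution: p = 25 + 28t, q = -97 - 109t for integer t.
14 ≤ 25 + 28t ≤ 73 gives t ∈ [0, 1], which is 2 values.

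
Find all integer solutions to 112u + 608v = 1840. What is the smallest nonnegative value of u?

11

gcd(608, 112) = 16  (608 = 5×112 + 48, 112 = 2×48 + 16, 48 = 3×16).
16 divides 1840, so solutions exist.
Back-substituting, 112×(11) + 608×(-2) = 16.
Scale by 1840/16 = 115: (u₀, v₀) = (1265, -230).
General solution: u = 1265 + 38t, v = -230 - 7t for integer t.
u ≥ 0: smallest is 1265 mod 38 = 11 (at t = -33), with v = 1.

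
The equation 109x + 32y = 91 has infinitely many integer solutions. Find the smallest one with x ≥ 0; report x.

gcd(109, 32):
  109 = 3×32 + 13
  32 = 2×13 + 6
  13 = 2×6 + 1
  6 = 6×1
so gcd(109, 32) = 1.
1 divides 91, so solutions exist.
Back-substitute for Bézout coefficients:
  1 = 13 - 2×6
  ... = 109×(5) + 32×(-17)
Scale by 91/1 = 91: (x₀, y₀) = (455, -1547).
General solution: x = 455 + 32t, y = -1547 - 109t for integer t.
x ≥ 0: smallest is 455 mod 32 = 7 (at t = -14), with y = -21.

7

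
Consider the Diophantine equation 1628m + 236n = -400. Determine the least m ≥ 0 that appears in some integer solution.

gcd(1628, 236) = 4.
4 divides -400, so solutions exist.
By Bézout, 1628·(-10) + 236·(69) = 4.
Scale by -400/4 = -100: (m₀, n₀) = (1000, -6900).
General solution: m = 1000 + 59t, n = -6900 - 407t for integer t.
m ≥ 0: smallest is 1000 mod 59 = 56 (at t = -16), with n = -388.

56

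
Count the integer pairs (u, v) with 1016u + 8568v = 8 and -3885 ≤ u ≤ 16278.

18

gcd(8568, 1016):
  8568 = 8*1016 + 440
  1016 = 2*440 + 136
  440 = 3*136 + 32
  136 = 4*32 + 8
  32 = 4*8
so gcd(8568, 1016) = 8.
Back-substitute for Bézout coefficients:
  8 = 136 - 4*32
  ... = 1016*(253) + 8568*(-30)
Scale by 1: particular solution (253, -30); reduce u mod 1071: (253, -30).
General solution: u = 253 + 1071t, v = -30 - 127t for integer t.
-3885 ≤ 253 + 1071t ≤ 16278 gives t ∈ [-3, 14], which is 18 values.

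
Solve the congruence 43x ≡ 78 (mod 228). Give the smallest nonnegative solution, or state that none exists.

198

gcd(228, 43) = 1.
1 divides 78, so solutions exist.
By Bézout, 43·(-53) + 228·(10) = 1.
So 43·(-53) ≡ 1 (mod 228); multiply by 78: x ≡ -4134 (mod 228).
Smallest nonnegative: x = -4134 mod 228 = 198.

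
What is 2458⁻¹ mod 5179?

4667

gcd(5179, 2458):
  5179 = 2·2458 + 263
  2458 = 9·263 + 91
  263 = 2·91 + 81
  91 = 1·81 + 10
  81 = 8·10 + 1
  10 = 10·1
so gcd(5179, 2458) = 1.
Back-substitute for Bézout coefficients:
  1 = 81 - 8·10
  ... = 2458·(-512) + 5179·(243)
So 2458·-512 ≡ 1 (mod 5179), and -512 mod 5179 = 4667.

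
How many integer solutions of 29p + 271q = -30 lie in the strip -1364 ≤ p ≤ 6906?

gcd(271, 29) = 1.
By Bézout, 29·(-28) + 271·(3) = 1.
Particular solution: (27, -3).
General solution: p = 27 + 271t, q = -3 - 29t for integer t.
-1364 ≤ 27 + 271t ≤ 6906 gives t ∈ [-5, 25], which is 31 values.

31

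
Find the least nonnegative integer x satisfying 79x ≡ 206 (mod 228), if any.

170

gcd(228, 79):
  228 = 2×79 + 70
  79 = 1×70 + 9
  70 = 7×9 + 7
  9 = 1×7 + 2
  7 = 3×2 + 1
  2 = 2×1
so gcd(228, 79) = 1.
1 divides 206, so solutions exist.
Back-substitute for Bézout coefficients:
  1 = 7 - 3×2
  ... = 79×(-101) + 228×(35)
So 79×(-101) ≡ 1 (mod 228); multiply by 206: x ≡ -20806 (mod 228).
Smallest nonnegative: x = -20806 mod 228 = 170.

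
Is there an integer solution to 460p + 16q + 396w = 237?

no

gcd(460, 16) = 4  (460 = 28·16 + 12, 16 = 1·12 + 4, 12 = 3·4).
gcd(4, 396) = 4.
4 does not divide 237 (remainder 1), so no integer solutions.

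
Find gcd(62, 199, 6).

1

gcd(199, 62) = 1.
gcd(1, 6) = 1.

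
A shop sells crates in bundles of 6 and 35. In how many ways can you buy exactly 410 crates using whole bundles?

Need nonnegative integers with 6j + 35k = 410.
gcd(6, 35) = 1, and 6·(6) + 35·(-1) = 1.
So (j₀, k₀) = (2460, -410); general j = 2460 + 35t, k = -410 - 6t.
j ≥ 0 ⇒ t ≥ -70; k ≥ 0 ⇒ t ≤ -69. That's 2 values of t.

2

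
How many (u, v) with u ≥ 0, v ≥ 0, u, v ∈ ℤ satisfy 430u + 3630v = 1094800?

gcd(3630, 430) = 10.
By Bézout, 430×(76) + 3630×(-9) = 10.
One solution: (157, 283).
General: u = 157 + 363t, v = 283 - 43t.
u ≥ 0 ⇒ t ≥ 0; v ≥ 0 ⇒ t ≤ 6. So t ∈ [0, 6]: 7 solutions.

7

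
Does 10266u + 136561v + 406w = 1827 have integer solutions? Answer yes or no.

yes

gcd(136561, 10266):
  136561 = 13*10266 + 3103
  10266 = 3*3103 + 957
  3103 = 3*957 + 232
  957 = 4*232 + 29
  232 = 8*29
so gcd(136561, 10266) = 29.
gcd(29, 406) = 29.
29 divides 1827, so integer solutions exist.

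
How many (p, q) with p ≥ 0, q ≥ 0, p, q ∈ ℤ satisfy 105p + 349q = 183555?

5

gcd(349, 105):
  349 = 3·105 + 34
  105 = 3·34 + 3
  34 = 11·3 + 1
  3 = 3·1
so gcd(349, 105) = 1.
Back-substitute for Bézout coefficients:
  1 = 34 - 11·3
  ... = 105·(-113) + 349·(34)
Scale by 183555: one solution is (-20741715, 6240870). Reduce p mod 349: (53, 510).
General: p = 53 + 349t, q = 510 - 105t.
p ≥ 0 ⇒ t ≥ 0; q ≥ 0 ⇒ t ≤ 4. So t ∈ [0, 4]: 5 solutions.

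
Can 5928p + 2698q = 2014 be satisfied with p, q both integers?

gcd(5928, 2698) = 38  (5928 = 2×2698 + 532, 2698 = 5×532 + 38, 532 = 14×38).
38 divides 2014, so integer solutions exist.

yes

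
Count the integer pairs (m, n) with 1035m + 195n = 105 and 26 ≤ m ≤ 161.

gcd(1035, 195) = 15  (1035 = 5*195 + 60, 195 = 3*60 + 15, 60 = 4*15).
Back-substituting, 1035*(-3) + 195*(16) = 15.
Scale by 7: particular solution (-21, 112); reduce m mod 13: (5, -26).
General solution: m = 5 + 13t, n = -26 - 69t for integer t.
26 ≤ 5 + 13t ≤ 161 gives t ∈ [2, 12], which is 11 values.

11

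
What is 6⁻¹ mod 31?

26

gcd(31, 6):
  31 = 5×6 + 1
  6 = 6×1
so gcd(31, 6) = 1.
Back-substitute for Bézout coefficients:
  1 = 31 - 5×6
  ... = 6×(-5) + 31×(1)
So 6×-5 ≡ 1 (mod 31), and -5 mod 31 = 26.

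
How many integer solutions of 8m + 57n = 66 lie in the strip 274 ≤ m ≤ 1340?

gcd(57, 8) = 1  (57 = 7·8 + 1, 8 = 8·1).
Back-substituting, 8·(-7) + 57·(1) = 1.
Scale by 66: particular solution (-462, 66); reduce m mod 57: (51, -6).
General solution: m = 51 + 57t, n = -6 - 8t for integer t.
274 ≤ 51 + 57t ≤ 1340 gives t ∈ [4, 22], which is 19 values.

19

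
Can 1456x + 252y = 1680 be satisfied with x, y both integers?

gcd(1456, 252):
  1456 = 5*252 + 196
  252 = 1*196 + 56
  196 = 3*56 + 28
  56 = 2*28
so gcd(1456, 252) = 28.
28 divides 1680, so integer solutions exist.

yes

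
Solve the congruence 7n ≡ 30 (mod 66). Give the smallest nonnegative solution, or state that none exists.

42

gcd(66, 7) = 1  (66 = 9·7 + 3, 7 = 2·3 + 1, 3 = 3·1).
1 divides 30, so solutions exist.
Back-substituting, 7·(19) + 66·(-2) = 1.
So 7·(19) ≡ 1 (mod 66); multiply by 30: n ≡ 570 (mod 66).
Smallest nonnegative: n = 570 mod 66 = 42.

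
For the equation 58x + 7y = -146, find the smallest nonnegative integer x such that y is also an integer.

4

gcd(58, 7) = 1.
1 divides -146, so solutions exist.
By Bézout, 58·(-3) + 7·(25) = 1.
Scale by -146/1 = -146: (x₀, y₀) = (438, -3650).
General solution: x = 438 + 7t, y = -3650 - 58t for integer t.
x ≥ 0: smallest is 438 mod 7 = 4 (at t = -62), with y = -54.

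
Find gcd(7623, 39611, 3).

1

gcd(39611, 7623):
  39611 = 5·7623 + 1496
  7623 = 5·1496 + 143
  1496 = 10·143 + 66
  143 = 2·66 + 11
  66 = 6·11
so gcd(39611, 7623) = 11.
gcd(11, 3) = 1.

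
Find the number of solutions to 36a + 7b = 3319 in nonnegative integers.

14

gcd(36, 7) = 1.
By Bézout, 36·(1) + 7·(-5) = 1.
One solution: (1, 469).
General: a = 1 + 7t, b = 469 - 36t.
a ≥ 0 ⇒ t ≥ 0; b ≥ 0 ⇒ t ≤ 13. So t ∈ [0, 13]: 14 solutions.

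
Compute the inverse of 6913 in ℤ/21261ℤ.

gcd(21261, 6913) = 1  (21261 = 3·6913 + 522, 6913 = 13·522 + 127, 522 = 4·127 + 14, 127 = 9·14 + 1, 14 = 14·1).
Back-substituting, 6913·(1507) + 21261·(-490) = 1.
So 6913·1507 ≡ 1 (mod 21261), and 1507 mod 21261 = 1507.

1507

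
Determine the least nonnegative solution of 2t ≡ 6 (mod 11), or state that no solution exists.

gcd(11, 2) = 1  (11 = 5*2 + 1, 2 = 2*1).
1 divides 6, so solutions exist.
Back-substituting, 2*(-5) + 11*(1) = 1.
So 2*(-5) ≡ 1 (mod 11); multiply by 6: t ≡ -30 (mod 11).
Smallest nonnegative: t = -30 mod 11 = 3.

3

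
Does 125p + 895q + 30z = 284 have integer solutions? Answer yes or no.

gcd(895, 125):
  895 = 7×125 + 20
  125 = 6×20 + 5
  20 = 4×5
so gcd(895, 125) = 5.
gcd(5, 30) = 5.
5 does not divide 284 (remainder 4), so no integer solutions.

no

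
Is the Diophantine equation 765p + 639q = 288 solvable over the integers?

gcd(765, 639):
  765 = 1*639 + 126
  639 = 5*126 + 9
  126 = 14*9
so gcd(765, 639) = 9.
9 divides 288, so integer solutions exist.

yes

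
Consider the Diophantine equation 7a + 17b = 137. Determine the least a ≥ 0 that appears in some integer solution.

gcd(17, 7) = 1.
1 divides 137, so solutions exist.
By Bézout, 7×(5) + 17×(-2) = 1.
Scale by 137/1 = 137: (a₀, b₀) = (685, -274).
General solution: a = 685 + 17t, b = -274 - 7t for integer t.
a ≥ 0: smallest is 685 mod 17 = 5 (at t = -40), with b = 6.

5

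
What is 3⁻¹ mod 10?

7

gcd(10, 3) = 1.
By Bézout, 3×(-3) + 10×(1) = 1.
So 3×-3 ≡ 1 (mod 10), and -3 mod 10 = 7.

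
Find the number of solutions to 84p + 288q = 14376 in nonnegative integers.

gcd(288, 84):
  288 = 3·84 + 36
  84 = 2·36 + 12
  36 = 3·12
so gcd(288, 84) = 12.
Back-substitute for Bézout coefficients:
  12 = 84 - 2·36
  ... = 84·(7) + 288·(-2)
Scale by 1198: one solution is (8386, -2396). Reduce p mod 24: (10, 47).
General: p = 10 + 24t, q = 47 - 7t.
p ≥ 0 ⇒ t ≥ 0; q ≥ 0 ⇒ t ≤ 6. So t ∈ [0, 6]: 7 solutions.

7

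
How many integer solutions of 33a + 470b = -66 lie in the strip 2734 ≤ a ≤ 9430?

15

gcd(470, 33) = 1.
By Bézout, 33*(57) + 470*(-4) = 1.
Particular solution: (468, -33).
General solution: a = 468 + 470t, b = -33 - 33t for integer t.
2734 ≤ 468 + 470t ≤ 9430 gives t ∈ [5, 19], which is 15 values.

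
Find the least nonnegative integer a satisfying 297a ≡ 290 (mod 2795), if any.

gcd(2795, 297) = 1.
1 divides 290, so solutions exist.
By Bézout, 297·(-527) + 2795·(56) = 1.
So 297·(-527) ≡ 1 (mod 2795); multiply by 290: a ≡ -152830 (mod 2795).
Smallest nonnegative: a = -152830 mod 2795 = 895.

895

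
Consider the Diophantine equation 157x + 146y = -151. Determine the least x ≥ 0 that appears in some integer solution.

119

gcd(157, 146):
  157 = 1·146 + 11
  146 = 13·11 + 3
  11 = 3·3 + 2
  3 = 1·2 + 1
  2 = 2·1
so gcd(157, 146) = 1.
1 divides -151, so solutions exist.
Back-substitute for Bézout coefficients:
  1 = 3 - 1·2
  ... = 157·(-53) + 146·(57)
Scale by -151/1 = -151: (x₀, y₀) = (8003, -8607).
General solution: x = 8003 + 146t, y = -8607 - 157t for integer t.
x ≥ 0: smallest is 8003 mod 146 = 119 (at t = -54), with y = -129.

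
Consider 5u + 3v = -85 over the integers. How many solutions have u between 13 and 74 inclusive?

21

gcd(5, 3) = 1.
By Bézout, 5·(-1) + 3·(2) = 1.
Particular solution: (1, -30).
General solution: u = 1 + 3t, v = -30 - 5t for integer t.
13 ≤ 1 + 3t ≤ 74 gives t ∈ [4, 24], which is 21 values.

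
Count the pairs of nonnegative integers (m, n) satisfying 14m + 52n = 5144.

14

gcd(52, 14) = 2.
By Bézout, 14·(-11) + 52·(3) = 2.
One solution: (22, 93).
General: m = 22 + 26t, n = 93 - 7t.
m ≥ 0 ⇒ t ≥ 0; n ≥ 0 ⇒ t ≤ 13. So t ∈ [0, 13]: 14 solutions.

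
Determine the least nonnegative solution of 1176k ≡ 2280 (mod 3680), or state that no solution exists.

415

gcd(3680, 1176) = 8.
8 divides 2280, so solutions exist.
By Bézout, 1176*(-97) + 3680*(31) = 8.
So 1176*(-97) ≡ 8 (mod 3680); multiply by 285: k ≡ -27645 (mod 460).
Smallest nonnegative: k = -27645 mod 460 = 415.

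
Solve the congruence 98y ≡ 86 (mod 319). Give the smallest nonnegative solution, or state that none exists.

79

gcd(319, 98) = 1  (319 = 3×98 + 25, 98 = 3×25 + 23, 25 = 1×23 + 2, 23 = 11×2 + 1, 2 = 2×1).
1 divides 86, so solutions exist.
Back-substituting, 98×(153) + 319×(-47) = 1.
So 98×(153) ≡ 1 (mod 319); multiply by 86: y ≡ 13158 (mod 319).
Smallest nonnegative: y = 13158 mod 319 = 79.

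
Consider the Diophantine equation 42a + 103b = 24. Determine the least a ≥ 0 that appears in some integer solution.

gcd(103, 42):
  103 = 2×42 + 19
  42 = 2×19 + 4
  19 = 4×4 + 3
  4 = 1×3 + 1
  3 = 3×1
so gcd(103, 42) = 1.
1 divides 24, so solutions exist.
Back-substitute for Bézout coefficients:
  1 = 4 - 1×3
  ... = 42×(27) + 103×(-11)
Scale by 24/1 = 24: (a₀, b₀) = (648, -264).
General solution: a = 648 + 103t, b = -264 - 42t for integer t.
a ≥ 0: smallest is 648 mod 103 = 30 (at t = -6), with b = -12.

30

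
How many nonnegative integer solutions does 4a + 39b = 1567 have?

10

gcd(39, 4) = 1  (39 = 9*4 + 3, 4 = 1*3 + 1, 3 = 3*1).
Back-substituting, 4*(10) + 39*(-1) = 1.
Scale by 1567: one solution is (15670, -1567). Reduce a mod 39: (31, 37).
General: a = 31 + 39t, b = 37 - 4t.
a ≥ 0 ⇒ t ≥ 0; b ≥ 0 ⇒ t ≤ 9. So t ∈ [0, 9]: 10 solutions.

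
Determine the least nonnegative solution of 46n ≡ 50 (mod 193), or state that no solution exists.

85

gcd(193, 46) = 1.
1 divides 50, so solutions exist.
By Bézout, 46×(21) + 193×(-5) = 1.
So 46×(21) ≡ 1 (mod 193); multiply by 50: n ≡ 1050 (mod 193).
Smallest nonnegative: n = 1050 mod 193 = 85.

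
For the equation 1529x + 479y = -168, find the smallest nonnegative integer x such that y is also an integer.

19

gcd(1529, 479):
  1529 = 3×479 + 92
  479 = 5×92 + 19
  92 = 4×19 + 16
  19 = 1×16 + 3
  16 = 5×3 + 1
  3 = 3×1
so gcd(1529, 479) = 1.
1 divides -168, so solutions exist.
Back-substitute for Bézout coefficients:
  1 = 16 - 5×3
  ... = 1529×(151) + 479×(-482)
Scale by -168/1 = -168: (x₀, y₀) = (-25368, 80976).
General solution: x = -25368 + 479t, y = 80976 - 1529t for integer t.
x ≥ 0: smallest is -25368 mod 479 = 19 (at t = 53), with y = -61.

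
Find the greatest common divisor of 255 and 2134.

1

gcd(2134, 255):
  2134 = 8·255 + 94
  255 = 2·94 + 67
  94 = 1·67 + 27
  67 = 2·27 + 13
  27 = 2·13 + 1
  13 = 13·1
so gcd(2134, 255) = 1.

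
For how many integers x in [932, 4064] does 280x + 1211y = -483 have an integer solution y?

18

gcd(1211, 280) = 7.
By Bézout, 280·(13) + 1211·(-3) = 7.
Particular solution: (141, -33).
General solution: x = 141 + 173t, y = -33 - 40t for integer t.
932 ≤ 141 + 173t ≤ 4064 gives t ∈ [5, 22], which is 18 values.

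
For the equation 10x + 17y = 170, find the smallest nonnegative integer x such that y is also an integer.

gcd(17, 10) = 1.
1 divides 170, so solutions exist.
By Bézout, 10·(-5) + 17·(3) = 1.
Scale by 170/1 = 170: (x₀, y₀) = (-850, 510).
General solution: x = -850 + 17t, y = 510 - 10t for integer t.
x ≥ 0: smallest is -850 mod 17 = 0 (at t = 50), with y = 10.

0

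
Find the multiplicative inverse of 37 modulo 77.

gcd(77, 37) = 1.
By Bézout, 37*(25) + 77*(-12) = 1.
So 37*25 ≡ 1 (mod 77), and 25 mod 77 = 25.

25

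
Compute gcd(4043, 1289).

1

gcd(4043, 1289) = 1  (4043 = 3·1289 + 176, 1289 = 7·176 + 57, 176 = 3·57 + 5, 57 = 11·5 + 2, 5 = 2·2 + 1, 2 = 2·1).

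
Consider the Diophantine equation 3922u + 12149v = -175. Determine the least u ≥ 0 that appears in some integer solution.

gcd(12149, 3922):
  12149 = 3×3922 + 383
  3922 = 10×383 + 92
  383 = 4×92 + 15
  92 = 6×15 + 2
  15 = 7×2 + 1
  2 = 2×1
so gcd(12149, 3922) = 1.
1 divides -175, so solutions exist.
Back-substitute for Bézout coefficients:
  1 = 15 - 7×2
  ... = 3922×(-5678) + 12149×(1833)
Scale by -175/1 = -175: (u₀, v₀) = (993650, -320775).
General solution: u = 993650 + 12149t, v = -320775 - 3922t for integer t.
u ≥ 0: smallest is 993650 mod 12149 = 9581 (at t = -81), with v = -3093.

9581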